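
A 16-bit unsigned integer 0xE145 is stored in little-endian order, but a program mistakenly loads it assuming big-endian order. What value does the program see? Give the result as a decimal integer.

17889

Stored little-endian, the bytes at ascending addresses are 45 E1.
Read back as big-endian, the last byte is least significant, giving 0x45E1.
0x45E1 = 17889.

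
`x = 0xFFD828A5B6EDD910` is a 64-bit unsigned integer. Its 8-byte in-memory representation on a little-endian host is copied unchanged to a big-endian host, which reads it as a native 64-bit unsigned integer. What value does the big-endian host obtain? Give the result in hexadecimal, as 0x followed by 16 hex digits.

Stored little-endian, the bytes at ascending addresses are 10 D9 ED B6 A5 28 D8 FF.
Read back as big-endian, the last byte is least significant, giving 0x10D9EDB6A528D8FF.

0x10D9EDB6A528D8FF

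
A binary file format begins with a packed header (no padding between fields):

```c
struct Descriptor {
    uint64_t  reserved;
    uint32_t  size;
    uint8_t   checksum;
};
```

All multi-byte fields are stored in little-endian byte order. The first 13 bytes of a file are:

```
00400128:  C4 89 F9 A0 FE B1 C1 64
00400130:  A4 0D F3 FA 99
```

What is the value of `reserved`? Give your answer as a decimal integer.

7260279781478468036

`reserved` is the first field, at byte offset 0, occupying 8 bytes.
Bytes at offsets 0..7: C4 89 F9 A0 FE B1 C1 64.
Little-endian stores the least-significant byte at the lowest address.
Reassemble most-significant byte first: 64 C1 B1 FE A0 F9 89 C4 → 0x64C1B1FEA0F989C4.
0x64C1B1FEA0F989C4 = 7260279781478468036.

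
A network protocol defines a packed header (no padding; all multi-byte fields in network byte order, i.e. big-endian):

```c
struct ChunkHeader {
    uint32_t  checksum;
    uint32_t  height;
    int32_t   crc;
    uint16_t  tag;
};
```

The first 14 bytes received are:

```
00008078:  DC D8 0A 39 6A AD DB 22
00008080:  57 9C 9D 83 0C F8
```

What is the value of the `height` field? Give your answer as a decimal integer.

`height` follows `checksum` (4 bytes), so it starts at byte offset 4 and occupies 4 bytes.
Bytes at offsets 4..7: 6A AD DB 22.
In big-endian order the high byte comes first in memory.
The bytes are already most-significant first: 0x6AADDB22.
0x6AADDB22 = 1789778722.

1789778722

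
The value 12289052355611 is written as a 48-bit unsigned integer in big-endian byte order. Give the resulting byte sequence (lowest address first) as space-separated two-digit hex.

0B 2D 44 99 AC 1B

12289052355611 in hexadecimal, padded to 48 bits, is 0x0B2D4499AC1B.
Split into bytes (most-significant first): 0B 2D 44 99 AC 1B.
Big-endian: lowest address holds the most-significant byte.
So the memory order matches the most-significant-first order: 0B 2D 44 99 AC 1B.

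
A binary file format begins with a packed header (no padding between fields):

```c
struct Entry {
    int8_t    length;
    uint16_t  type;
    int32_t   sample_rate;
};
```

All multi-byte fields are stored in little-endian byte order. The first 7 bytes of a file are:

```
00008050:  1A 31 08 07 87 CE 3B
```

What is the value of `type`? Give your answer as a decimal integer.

2097

`type` follows `length` (1 byte), so it starts at byte offset 1 and occupies 2 bytes.
Bytes at offsets 1..2: 31 08.
Little-endian stores the least-significant byte at the lowest address.
Reassemble most-significant byte first: 08 31 → 0x0831.
0x0831 = 2097.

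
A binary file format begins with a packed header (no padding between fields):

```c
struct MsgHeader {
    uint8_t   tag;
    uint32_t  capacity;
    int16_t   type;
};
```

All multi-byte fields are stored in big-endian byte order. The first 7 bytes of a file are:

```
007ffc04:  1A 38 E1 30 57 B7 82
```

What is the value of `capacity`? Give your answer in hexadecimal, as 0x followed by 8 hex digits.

0x38E13057

`capacity` follows `tag` (1 byte), so it starts at byte offset 1 and occupies 4 bytes.
Bytes at offsets 1..4: 38 E1 30 57.
Big-endian: lowest address holds the most-significant byte.
The bytes are already most-significant first: 0x38E13057.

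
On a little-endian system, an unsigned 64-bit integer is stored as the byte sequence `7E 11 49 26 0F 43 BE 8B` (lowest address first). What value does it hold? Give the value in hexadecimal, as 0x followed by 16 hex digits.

Little-endian: lowest address holds the least-significant byte.
Reassemble most-significant byte first: 8B BE 43 0F 26 49 11 7E → 0x8BBE430F2649117E.

0x8BBE430F2649117E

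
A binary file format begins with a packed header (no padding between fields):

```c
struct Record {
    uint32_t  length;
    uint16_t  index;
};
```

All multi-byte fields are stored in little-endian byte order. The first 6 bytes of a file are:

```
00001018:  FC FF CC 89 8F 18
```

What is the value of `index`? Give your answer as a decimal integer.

6287

`index` follows `length` (4 bytes), so it starts at byte offset 4 and occupies 2 bytes.
Bytes at offsets 4..5: 8F 18.
Little-endian stores the least-significant byte at the lowest address.
Reassemble most-significant byte first: 18 8F → 0x188F.
0x188F = 6287.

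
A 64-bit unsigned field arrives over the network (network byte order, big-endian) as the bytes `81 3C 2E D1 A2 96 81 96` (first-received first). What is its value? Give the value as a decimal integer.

9312369607406158230

In big-endian order the high byte comes first in memory.
The bytes are already most-significant first: 0x813C2ED1A2968196.
0x813C2ED1A2968196 = 9312369607406158230.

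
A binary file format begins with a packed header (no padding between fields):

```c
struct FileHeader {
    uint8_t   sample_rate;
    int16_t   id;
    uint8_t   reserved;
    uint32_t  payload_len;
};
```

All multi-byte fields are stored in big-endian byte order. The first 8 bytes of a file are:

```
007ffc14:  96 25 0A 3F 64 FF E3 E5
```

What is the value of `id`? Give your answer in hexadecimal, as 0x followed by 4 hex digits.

0x250A

`id` follows `sample_rate` (1 byte), so it starts at byte offset 1 and occupies 2 bytes.
Bytes at offsets 1..2: 25 0A.
In big-endian order the high byte comes first in memory.
The bytes are already most-significant first: 0x250A.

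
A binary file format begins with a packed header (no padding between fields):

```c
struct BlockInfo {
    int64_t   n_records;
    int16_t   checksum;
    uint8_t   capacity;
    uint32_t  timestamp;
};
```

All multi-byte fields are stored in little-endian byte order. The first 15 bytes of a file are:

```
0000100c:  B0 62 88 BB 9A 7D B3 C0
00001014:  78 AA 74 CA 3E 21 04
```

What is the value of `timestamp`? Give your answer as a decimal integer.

69287626

`timestamp` follows `n_records` (8 B), `checksum` (2 B), `capacity` (1 B), so it starts at offset 8 + 2 + 1 = 11 and occupies 4 bytes.
Bytes at offsets 11..14: CA 3E 21 04.
In little-endian order the low byte comes first in memory.
Reassemble most-significant byte first: 04 21 3E CA → 0x04213ECA.
0x04213ECA = 69287626.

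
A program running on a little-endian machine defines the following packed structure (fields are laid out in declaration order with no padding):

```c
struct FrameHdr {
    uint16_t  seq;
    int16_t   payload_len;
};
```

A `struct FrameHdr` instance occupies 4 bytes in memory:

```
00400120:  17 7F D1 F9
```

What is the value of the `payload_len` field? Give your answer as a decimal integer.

-1583

`payload_len` follows `seq` (2 bytes), so it starts at byte offset 2 and occupies 2 bytes.
Bytes at offsets 2..3: D1 F9.
Little-endian: lowest address holds the least-significant byte.
Reassemble most-significant byte first: F9 D1 → 0xF9D1.
Top bit is set, so as a signed 16-bit value this is 0xF9D1 − 2^16 = -1583.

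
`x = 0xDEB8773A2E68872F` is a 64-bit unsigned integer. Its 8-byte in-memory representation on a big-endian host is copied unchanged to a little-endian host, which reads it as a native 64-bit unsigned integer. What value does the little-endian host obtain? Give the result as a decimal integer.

Stored big-endian, the bytes at ascending addresses are DE B8 77 3A 2E 68 87 2F.
Read back as little-endian, the first byte is least significant, giving 0x2F87682E3A77B8DE.
0x2F87682E3A77B8DE = 3424820589397260510.

3424820589397260510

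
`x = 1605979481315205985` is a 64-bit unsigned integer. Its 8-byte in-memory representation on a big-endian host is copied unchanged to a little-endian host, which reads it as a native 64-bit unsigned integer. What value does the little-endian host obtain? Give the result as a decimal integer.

1605979481315205985 in 64-bit hexadecimal is 0x164995D4545BE361.
Stored big-endian, the bytes at ascending addresses are 16 49 95 D4 54 5B E3 61.
Read back as little-endian, the first byte is least significant, giving 0x61E35B54D4954916.
0x61E35B54D4954916 = 7053581861294262550.

7053581861294262550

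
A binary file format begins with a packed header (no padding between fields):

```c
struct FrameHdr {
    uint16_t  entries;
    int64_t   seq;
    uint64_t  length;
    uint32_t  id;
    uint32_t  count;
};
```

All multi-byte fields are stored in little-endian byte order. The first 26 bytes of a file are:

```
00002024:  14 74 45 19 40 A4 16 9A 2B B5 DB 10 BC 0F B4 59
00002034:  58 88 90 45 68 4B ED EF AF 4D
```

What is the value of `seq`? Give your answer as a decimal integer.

`seq` follows `entries` (2 bytes), so it starts at byte offset 2 and occupies 8 bytes.
Bytes at offsets 2..9: 45 19 40 A4 16 9A 2B B5.
Little-endian stores the least-significant byte at the lowest address.
Reassemble most-significant byte first: B5 2B 9A 16 A4 40 19 45 → 0xB52B9A16A4401945.
Top bit is set, so as a signed 64-bit value this is 0xB52B9A16A4401945 − 2^64 = -5392046706810414779.

-5392046706810414779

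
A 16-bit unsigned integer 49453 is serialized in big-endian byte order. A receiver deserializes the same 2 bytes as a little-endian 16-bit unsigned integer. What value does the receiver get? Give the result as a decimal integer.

49453 in 16-bit hexadecimal is 0xC12D.
Stored big-endian, the bytes at ascending addresses are C1 2D.
Read back as little-endian, the first byte is least significant, giving 0x2DC1.
0x2DC1 = 11713.

11713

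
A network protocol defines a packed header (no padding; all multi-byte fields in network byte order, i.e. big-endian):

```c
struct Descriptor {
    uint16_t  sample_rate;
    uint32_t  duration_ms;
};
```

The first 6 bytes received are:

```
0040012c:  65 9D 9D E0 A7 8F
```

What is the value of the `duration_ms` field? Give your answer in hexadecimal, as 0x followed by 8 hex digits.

0x9DE0A78F

`duration_ms` follows `sample_rate` (2 bytes), so it starts at byte offset 2 and occupies 4 bytes.
Bytes at offsets 2..5: 9D E0 A7 8F.
Big-endian stores the most-significant byte at the lowest address.
The bytes are already most-significant first: 0x9DE0A78F.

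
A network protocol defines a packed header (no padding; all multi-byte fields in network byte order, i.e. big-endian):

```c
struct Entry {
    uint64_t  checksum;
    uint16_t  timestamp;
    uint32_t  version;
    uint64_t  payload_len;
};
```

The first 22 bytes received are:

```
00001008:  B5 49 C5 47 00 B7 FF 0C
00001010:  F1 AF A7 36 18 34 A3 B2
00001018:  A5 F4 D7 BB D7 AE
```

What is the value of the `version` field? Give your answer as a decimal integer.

`version` follows `checksum` (8 B), `timestamp` (2 B), so it starts at offset 8 + 2 = 10 and occupies 4 bytes.
Bytes at offsets 10..13: A7 36 18 34.
Big-endian: lowest address holds the most-significant byte.
The bytes are already most-significant first: 0xA7361834.
0xA7361834 = 2805340212.

2805340212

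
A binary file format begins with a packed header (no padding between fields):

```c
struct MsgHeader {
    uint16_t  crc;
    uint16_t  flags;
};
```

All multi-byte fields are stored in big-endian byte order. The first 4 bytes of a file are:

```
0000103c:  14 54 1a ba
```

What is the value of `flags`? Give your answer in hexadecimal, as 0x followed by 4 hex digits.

0x1ABA

`flags` follows `crc` (2 bytes), so it starts at byte offset 2 and occupies 2 bytes.
Bytes at offsets 2..3: 1A BA.
Big-endian stores the most-significant byte at the lowest address.
The bytes are already most-significant first: 0x1ABA.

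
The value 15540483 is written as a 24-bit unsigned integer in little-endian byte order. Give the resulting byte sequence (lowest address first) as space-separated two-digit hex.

15540483 in hexadecimal, padded to 24 bits, is 0xED2103.
Split into bytes (most-significant first): ED 21 03.
In little-endian order the low byte comes first in memory.
So at ascending addresses the bytes are 03 21 ED.

03 21 ED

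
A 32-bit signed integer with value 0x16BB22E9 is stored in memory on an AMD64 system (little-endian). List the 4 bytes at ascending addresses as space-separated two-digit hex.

E9 22 BB 16

Split into bytes (most-significant first): 16 BB 22 E9.
Little-endian stores the least-significant byte at the lowest address.
So at ascending addresses the bytes are E9 22 BB 16.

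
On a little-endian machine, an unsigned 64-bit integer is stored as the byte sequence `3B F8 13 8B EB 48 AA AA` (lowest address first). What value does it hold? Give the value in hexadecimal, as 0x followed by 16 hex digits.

Little-endian: lowest address holds the least-significant byte.
Reassemble most-significant byte first: AA AA 48 EB 8B 13 F8 3B → 0xAAAA48EB8B13F83B.

0xAAAA48EB8B13F83B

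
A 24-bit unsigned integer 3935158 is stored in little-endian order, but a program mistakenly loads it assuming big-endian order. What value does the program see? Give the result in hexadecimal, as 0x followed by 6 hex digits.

0xB60B3C

3935158 in 24-bit hexadecimal is 0x3C0BB6.
Stored little-endian, the bytes at ascending addresses are B6 0B 3C.
Read back as big-endian, the last byte is least significant, giving 0xB60B3C.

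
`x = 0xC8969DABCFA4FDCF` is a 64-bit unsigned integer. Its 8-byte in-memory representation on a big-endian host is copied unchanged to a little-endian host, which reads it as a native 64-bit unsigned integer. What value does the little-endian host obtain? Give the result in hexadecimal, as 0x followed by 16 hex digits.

0xCFFDA4CFAB9D96C8

Stored big-endian, the bytes at ascending addresses are C8 96 9D AB CF A4 FD CF.
Read back as little-endian, the first byte is least significant, giving 0xCFFDA4CFAB9D96C8.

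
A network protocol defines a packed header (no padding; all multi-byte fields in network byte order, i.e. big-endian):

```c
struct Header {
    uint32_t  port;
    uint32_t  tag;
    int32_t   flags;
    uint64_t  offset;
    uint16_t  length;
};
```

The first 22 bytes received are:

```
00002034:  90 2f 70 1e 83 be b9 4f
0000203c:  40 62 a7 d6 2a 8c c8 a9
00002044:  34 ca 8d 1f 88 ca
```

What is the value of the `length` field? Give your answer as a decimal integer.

`length` follows `port` (4 B), `tag` (4 B), `flags` (4 B), `offset` (8 B), so it starts at offset 4 + 4 + 4 + 8 = 20 and occupies 2 bytes.
Bytes at offsets 20..21: 88 CA.
Big-endian: lowest address holds the most-significant byte.
The bytes are already most-significant first: 0x88CA.
0x88CA = 35018.

35018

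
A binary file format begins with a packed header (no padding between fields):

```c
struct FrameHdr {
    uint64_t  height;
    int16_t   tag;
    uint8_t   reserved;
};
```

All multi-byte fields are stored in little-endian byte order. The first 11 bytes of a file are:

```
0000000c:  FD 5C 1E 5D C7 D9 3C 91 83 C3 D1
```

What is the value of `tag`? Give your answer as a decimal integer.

-15485

`tag` follows `height` (8 bytes), so it starts at byte offset 8 and occupies 2 bytes.
Bytes at offsets 8..9: 83 C3.
Little-endian: lowest address holds the least-significant byte.
Reassemble most-significant byte first: C3 83 → 0xC383.
Top bit is set, so as a signed 16-bit value this is 0xC383 − 2^16 = -15485.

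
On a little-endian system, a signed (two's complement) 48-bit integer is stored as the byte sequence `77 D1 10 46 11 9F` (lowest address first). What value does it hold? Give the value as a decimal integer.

-106578437942921

In little-endian order the low byte comes first in memory.
Reassemble most-significant byte first: 9F 11 46 10 D1 77 → 0x9F114610D177.
Top bit is set, so as a signed 48-bit value this is 0x9F114610D177 − 2^48 = -106578437942921.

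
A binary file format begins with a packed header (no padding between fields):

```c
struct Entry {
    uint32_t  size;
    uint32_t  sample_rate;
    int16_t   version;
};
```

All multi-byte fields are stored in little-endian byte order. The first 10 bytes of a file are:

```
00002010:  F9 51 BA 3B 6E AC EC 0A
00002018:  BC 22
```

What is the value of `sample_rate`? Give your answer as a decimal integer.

`sample_rate` follows `size` (4 bytes), so it starts at byte offset 4 and occupies 4 bytes.
Bytes at offsets 4..7: 6E AC EC 0A.
In little-endian order the low byte comes first in memory.
Reassemble most-significant byte first: 0A EC AC 6E → 0x0AECAC6E.
0x0AECAC6E = 183282798.

183282798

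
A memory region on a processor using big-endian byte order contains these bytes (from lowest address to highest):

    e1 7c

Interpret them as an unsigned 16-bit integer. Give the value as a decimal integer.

In big-endian order the high byte comes first in memory.
The bytes are already most-significant first: 0xE17C.
0xE17C = 57724.

57724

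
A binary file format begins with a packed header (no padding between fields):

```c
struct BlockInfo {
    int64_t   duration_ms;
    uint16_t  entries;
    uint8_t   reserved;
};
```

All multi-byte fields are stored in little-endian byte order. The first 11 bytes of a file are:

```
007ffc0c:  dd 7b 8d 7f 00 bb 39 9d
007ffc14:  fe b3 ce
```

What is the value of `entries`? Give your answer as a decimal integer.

`entries` follows `duration_ms` (8 bytes), so it starts at byte offset 8 and occupies 2 bytes.
Bytes at offsets 8..9: FE B3.
In little-endian order the low byte comes first in memory.
Reassemble most-significant byte first: B3 FE → 0xB3FE.
0xB3FE = 46078.

46078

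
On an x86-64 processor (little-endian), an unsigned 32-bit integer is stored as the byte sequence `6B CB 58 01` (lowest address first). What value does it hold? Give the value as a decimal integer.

Little-endian: lowest address holds the least-significant byte.
Reassemble most-significant byte first: 01 58 CB 6B → 0x0158CB6B.
0x0158CB6B = 22596459.

22596459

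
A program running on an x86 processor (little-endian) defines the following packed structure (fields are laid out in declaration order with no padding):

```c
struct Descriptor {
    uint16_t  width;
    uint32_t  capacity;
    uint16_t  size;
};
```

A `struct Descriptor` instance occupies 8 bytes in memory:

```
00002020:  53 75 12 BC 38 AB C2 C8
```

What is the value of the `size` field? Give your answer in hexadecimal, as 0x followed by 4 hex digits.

`size` follows `width` (2 B), `capacity` (4 B), so it starts at offset 2 + 4 = 6 and occupies 2 bytes.
Bytes at offsets 6..7: C2 C8.
Little-endian: lowest address holds the least-significant byte.
Reassemble most-significant byte first: C8 C2 → 0xC8C2.

0xC8C2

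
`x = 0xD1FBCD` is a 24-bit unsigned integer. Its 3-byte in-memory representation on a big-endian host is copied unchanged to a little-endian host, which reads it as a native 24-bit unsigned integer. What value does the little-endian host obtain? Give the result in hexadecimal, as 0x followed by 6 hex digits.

Stored big-endian, the bytes at ascending addresses are D1 FB CD.
Read back as little-endian, the first byte is least significant, giving 0xCDFBD1.

0xCDFBD1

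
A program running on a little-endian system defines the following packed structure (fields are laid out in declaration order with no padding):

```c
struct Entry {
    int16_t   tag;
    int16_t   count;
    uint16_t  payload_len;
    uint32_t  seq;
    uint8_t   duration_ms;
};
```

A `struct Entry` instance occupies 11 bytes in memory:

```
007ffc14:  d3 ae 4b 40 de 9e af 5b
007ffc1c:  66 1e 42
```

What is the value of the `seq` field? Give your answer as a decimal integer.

`seq` follows `tag` (2 B), `count` (2 B), `payload_len` (2 B), so it starts at offset 2 + 2 + 2 = 6 and occupies 4 bytes.
Bytes at offsets 6..9: AF 5B 66 1E.
Little-endian: lowest address holds the least-significant byte.
Reassemble most-significant byte first: 1E 66 5B AF → 0x1E665BAF.
0x1E665BAF = 510024623.

510024623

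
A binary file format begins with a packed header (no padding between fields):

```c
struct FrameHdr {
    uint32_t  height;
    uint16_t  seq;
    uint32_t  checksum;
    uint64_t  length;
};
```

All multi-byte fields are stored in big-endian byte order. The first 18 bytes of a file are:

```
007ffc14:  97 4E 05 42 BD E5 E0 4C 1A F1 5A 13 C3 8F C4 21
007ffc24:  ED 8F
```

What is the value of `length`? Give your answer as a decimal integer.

6490746510209314191

`length` follows `height` (4 B), `seq` (2 B), `checksum` (4 B), so it starts at offset 4 + 2 + 4 = 10 and occupies 8 bytes.
Bytes at offsets 10..17: 5A 13 C3 8F C4 21 ED 8F.
Big-endian: lowest address holds the most-significant byte.
The bytes are already most-significant first: 0x5A13C38FC421ED8F.
0x5A13C38FC421ED8F = 6490746510209314191.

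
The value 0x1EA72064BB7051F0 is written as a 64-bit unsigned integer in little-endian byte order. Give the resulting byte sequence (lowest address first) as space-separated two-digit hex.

F0 51 70 BB 64 20 A7 1E

Split into bytes (most-significant first): 1E A7 20 64 BB 70 51 F0.
Little-endian: lowest address holds the least-significant byte.
So at ascending addresses the bytes are F0 51 70 BB 64 20 A7 1E.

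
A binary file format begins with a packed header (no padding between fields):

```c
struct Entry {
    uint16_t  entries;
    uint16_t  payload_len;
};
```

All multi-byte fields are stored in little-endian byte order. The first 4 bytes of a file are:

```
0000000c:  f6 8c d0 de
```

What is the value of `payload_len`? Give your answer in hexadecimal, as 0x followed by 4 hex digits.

`payload_len` follows `entries` (2 bytes), so it starts at byte offset 2 and occupies 2 bytes.
Bytes at offsets 2..3: D0 DE.
In little-endian order the low byte comes first in memory.
Reassemble most-significant byte first: DE D0 → 0xDED0.

0xDED0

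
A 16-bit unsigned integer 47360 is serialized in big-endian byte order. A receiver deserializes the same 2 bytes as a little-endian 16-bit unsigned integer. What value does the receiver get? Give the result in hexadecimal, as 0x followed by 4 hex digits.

47360 in 16-bit hexadecimal is 0xB900.
Stored big-endian, the bytes at ascending addresses are B9 00.
Read back as little-endian, the first byte is least significant, giving 0x00B9.

0x00B9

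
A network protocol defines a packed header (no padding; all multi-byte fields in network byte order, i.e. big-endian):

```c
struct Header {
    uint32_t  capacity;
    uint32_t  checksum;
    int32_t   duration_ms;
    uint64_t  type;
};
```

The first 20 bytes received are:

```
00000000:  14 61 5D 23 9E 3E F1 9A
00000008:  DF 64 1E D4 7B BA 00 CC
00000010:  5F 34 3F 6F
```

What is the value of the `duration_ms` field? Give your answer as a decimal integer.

`duration_ms` follows `capacity` (4 B), `checksum` (4 B), so it starts at offset 4 + 4 = 8 and occupies 4 bytes.
Bytes at offsets 8..11: DF 64 1E D4.
In big-endian order the high byte comes first in memory.
The bytes are already most-significant first: 0xDF641ED4.
Top bit is set, so as a signed 32-bit value this is 0xDF641ED4 − 2^32 = -547086636.

-547086636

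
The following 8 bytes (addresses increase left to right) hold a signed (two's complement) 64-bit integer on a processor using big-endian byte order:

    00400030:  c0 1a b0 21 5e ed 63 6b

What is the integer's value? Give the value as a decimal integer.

Big-endian stores the most-significant byte at the lowest address.
The bytes are already most-significant first: 0xC01AB0215EED636B.
Top bit is set, so as a signed 64-bit value this is 0xC01AB0215EED636B − 2^64 = -4604174011659885717.

-4604174011659885717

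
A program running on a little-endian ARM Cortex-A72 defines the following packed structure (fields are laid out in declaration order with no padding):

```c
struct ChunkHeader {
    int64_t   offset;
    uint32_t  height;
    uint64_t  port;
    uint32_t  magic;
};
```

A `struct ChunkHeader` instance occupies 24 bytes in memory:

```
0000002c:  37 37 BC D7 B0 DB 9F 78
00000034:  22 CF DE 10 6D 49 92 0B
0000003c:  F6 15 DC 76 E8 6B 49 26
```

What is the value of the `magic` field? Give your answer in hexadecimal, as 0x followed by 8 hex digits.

0x26496BE8

`magic` follows `offset` (8 B), `height` (4 B), `port` (8 B), so it starts at offset 8 + 4 + 8 = 20 and occupies 4 bytes.
Bytes at offsets 20..23: E8 6B 49 26.
In little-endian order the low byte comes first in memory.
Reassemble most-significant byte first: 26 49 6B E8 → 0x26496BE8.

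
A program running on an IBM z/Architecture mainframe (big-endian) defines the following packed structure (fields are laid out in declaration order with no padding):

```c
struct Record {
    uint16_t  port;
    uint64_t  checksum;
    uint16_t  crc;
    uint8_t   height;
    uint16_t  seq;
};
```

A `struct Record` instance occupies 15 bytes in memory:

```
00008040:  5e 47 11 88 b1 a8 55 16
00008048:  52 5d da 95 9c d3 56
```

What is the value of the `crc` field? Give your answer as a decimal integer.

55957

`crc` follows `port` (2 B), `checksum` (8 B), so it starts at offset 2 + 8 = 10 and occupies 2 bytes.
Bytes at offsets 10..11: DA 95.
In big-endian order the high byte comes first in memory.
The bytes are already most-significant first: 0xDA95.
0xDA95 = 55957.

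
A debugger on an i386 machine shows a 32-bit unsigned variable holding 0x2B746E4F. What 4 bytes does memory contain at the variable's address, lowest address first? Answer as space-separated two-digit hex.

4F 6E 74 2B

Split into bytes (most-significant first): 2B 74 6E 4F.
In little-endian order the low byte comes first in memory.
So at ascending addresses the bytes are 4F 6E 74 2B.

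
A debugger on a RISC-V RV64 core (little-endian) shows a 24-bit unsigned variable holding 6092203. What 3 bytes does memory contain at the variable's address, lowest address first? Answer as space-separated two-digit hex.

AB F5 5C

6092203 in hexadecimal, padded to 24 bits, is 0x5CF5AB.
Split into bytes (most-significant first): 5C F5 AB.
In little-endian order the low byte comes first in memory.
So at ascending addresses the bytes are AB F5 5C.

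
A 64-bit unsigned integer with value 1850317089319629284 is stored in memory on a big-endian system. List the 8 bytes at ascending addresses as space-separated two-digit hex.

19 AD A5 96 DE BB 31 E4

1850317089319629284 in hexadecimal, padded to 64 bits, is 0x19ADA596DEBB31E4.
Split into bytes (most-significant first): 19 AD A5 96 DE BB 31 E4.
Big-endian: lowest address holds the most-significant byte.
So the memory order matches the most-significant-first order: 19 AD A5 96 DE BB 31 E4.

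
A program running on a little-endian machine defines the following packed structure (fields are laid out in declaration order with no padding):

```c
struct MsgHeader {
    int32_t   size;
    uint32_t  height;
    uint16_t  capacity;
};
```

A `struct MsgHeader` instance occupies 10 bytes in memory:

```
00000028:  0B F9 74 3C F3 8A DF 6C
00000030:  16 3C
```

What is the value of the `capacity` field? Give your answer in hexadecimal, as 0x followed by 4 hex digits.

0x3C16

`capacity` follows `size` (4 B), `height` (4 B), so it starts at offset 4 + 4 = 8 and occupies 2 bytes.
Bytes at offsets 8..9: 16 3C.
Little-endian stores the least-significant byte at the lowest address.
Reassemble most-significant byte first: 3C 16 → 0x3C16.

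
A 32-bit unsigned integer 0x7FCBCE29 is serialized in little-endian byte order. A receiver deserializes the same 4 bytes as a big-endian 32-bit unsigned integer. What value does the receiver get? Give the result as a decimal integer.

Stored little-endian, the bytes at ascending addresses are 29 CE CB 7F.
Read back as big-endian, the last byte is least significant, giving 0x29CECB7F.
0x29CECB7F = 701418367.

701418367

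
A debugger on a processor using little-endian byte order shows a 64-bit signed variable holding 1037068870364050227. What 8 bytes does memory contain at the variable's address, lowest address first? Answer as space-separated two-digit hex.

1037068870364050227 in hexadecimal, padded to 64 bits, is 0x0E6468A499AA3333.
Split into bytes (most-significant first): 0E 64 68 A4 99 AA 33 33.
Little-endian: lowest address holds the least-significant byte.
So at ascending addresses the bytes are 33 33 AA 99 A4 68 64 0E.

33 33 AA 99 A4 68 64 0E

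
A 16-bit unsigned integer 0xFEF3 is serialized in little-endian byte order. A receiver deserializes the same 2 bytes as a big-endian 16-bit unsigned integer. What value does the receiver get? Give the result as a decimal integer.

Stored little-endian, the bytes at ascending addresses are F3 FE.
Read back as big-endian, the last byte is least significant, giving 0xF3FE.
0xF3FE = 62462.

62462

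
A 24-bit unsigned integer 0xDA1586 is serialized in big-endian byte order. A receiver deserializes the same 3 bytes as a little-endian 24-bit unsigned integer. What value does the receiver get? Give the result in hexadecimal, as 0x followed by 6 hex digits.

Stored big-endian, the bytes at ascending addresses are DA 15 86.
Read back as little-endian, the first byte is least significant, giving 0x8615DA.

0x8615DA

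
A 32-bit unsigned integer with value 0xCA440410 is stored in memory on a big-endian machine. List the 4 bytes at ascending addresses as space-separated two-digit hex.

CA 44 04 10

Split into bytes (most-significant first): CA 44 04 10.
In big-endian order the high byte comes first in memory.
So the memory order matches the most-significant-first order: CA 44 04 10.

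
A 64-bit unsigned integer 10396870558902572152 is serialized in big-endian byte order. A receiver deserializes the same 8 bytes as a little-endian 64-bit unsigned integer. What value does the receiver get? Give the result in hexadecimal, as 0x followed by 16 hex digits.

10396870558902572152 in 64-bit hexadecimal is 0x90491AB0371AD478.
Stored big-endian, the bytes at ascending addresses are 90 49 1A B0 37 1A D4 78.
Read back as little-endian, the first byte is least significant, giving 0x78D41A37B01A4990.

0x78D41A37B01A4990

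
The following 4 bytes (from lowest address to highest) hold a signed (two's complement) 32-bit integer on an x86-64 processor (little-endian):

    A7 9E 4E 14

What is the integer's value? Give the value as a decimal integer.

340696743

In little-endian order the low byte comes first in memory.
Reassemble most-significant byte first: 14 4E 9E A7 → 0x144E9EA7.
0x144E9EA7 = 340696743.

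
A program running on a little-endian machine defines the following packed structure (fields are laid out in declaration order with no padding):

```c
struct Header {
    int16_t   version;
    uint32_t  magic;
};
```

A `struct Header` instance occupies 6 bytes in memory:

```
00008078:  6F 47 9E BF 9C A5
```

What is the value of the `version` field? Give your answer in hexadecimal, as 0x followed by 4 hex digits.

0x476F

`version` is the first field, at byte offset 0, occupying 2 bytes.
Bytes at offsets 0..1: 6F 47.
Little-endian: lowest address holds the least-significant byte.
Reassemble most-significant byte first: 47 6F → 0x476F.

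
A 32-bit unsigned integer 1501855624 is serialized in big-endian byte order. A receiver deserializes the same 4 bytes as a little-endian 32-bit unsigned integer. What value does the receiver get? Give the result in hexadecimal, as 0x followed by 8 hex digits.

0x887F8459

1501855624 in 32-bit hexadecimal is 0x59847F88.
Stored big-endian, the bytes at ascending addresses are 59 84 7F 88.
Read back as little-endian, the first byte is least significant, giving 0x887F8459.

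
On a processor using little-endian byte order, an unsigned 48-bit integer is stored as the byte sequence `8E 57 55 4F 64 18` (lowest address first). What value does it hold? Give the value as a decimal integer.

26819106789262

In little-endian order the low byte comes first in memory.
Reassemble most-significant byte first: 18 64 4F 55 57 8E → 0x18644F55578E.
0x18644F55578E = 26819106789262.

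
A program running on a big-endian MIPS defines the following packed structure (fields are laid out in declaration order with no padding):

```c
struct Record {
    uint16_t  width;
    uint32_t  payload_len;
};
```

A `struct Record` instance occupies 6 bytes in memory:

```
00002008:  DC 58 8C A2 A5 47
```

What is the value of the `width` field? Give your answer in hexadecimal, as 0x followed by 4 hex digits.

`width` is the first field, at byte offset 0, occupying 2 bytes.
Bytes at offsets 0..1: DC 58.
Big-endian stores the most-significant byte at the lowest address.
The bytes are already most-significant first: 0xDC58.

0xDC58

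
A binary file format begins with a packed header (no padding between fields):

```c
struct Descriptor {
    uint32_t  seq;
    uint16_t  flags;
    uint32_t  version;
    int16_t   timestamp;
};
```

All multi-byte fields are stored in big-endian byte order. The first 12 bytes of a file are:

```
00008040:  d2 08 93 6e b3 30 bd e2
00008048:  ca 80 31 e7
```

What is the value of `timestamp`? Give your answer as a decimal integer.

`timestamp` follows `seq` (4 B), `flags` (2 B), `version` (4 B), so it starts at offset 4 + 2 + 4 = 10 and occupies 2 bytes.
Bytes at offsets 10..11: 31 E7.
In big-endian order the high byte comes first in memory.
The bytes are already most-significant first: 0x31E7.
0x31E7 = 12775.

12775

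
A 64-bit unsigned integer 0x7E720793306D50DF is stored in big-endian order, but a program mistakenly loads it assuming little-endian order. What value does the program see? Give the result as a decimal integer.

16091481523987378814

Stored big-endian, the bytes at ascending addresses are 7E 72 07 93 30 6D 50 DF.
Read back as little-endian, the first byte is least significant, giving 0xDF506D309307727E.
0xDF506D309307727E = 16091481523987378814.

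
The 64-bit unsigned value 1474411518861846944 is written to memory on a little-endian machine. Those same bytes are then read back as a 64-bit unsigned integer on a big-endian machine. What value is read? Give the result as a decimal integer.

11540898398478104084

1474411518861846944 in 64-bit hexadecimal is 0x14762976F28129A0.
Stored little-endian, the bytes at ascending addresses are A0 29 81 F2 76 29 76 14.
Read back as big-endian, the last byte is least significant, giving 0xA02981F276297614.
0xA02981F276297614 = 11540898398478104084.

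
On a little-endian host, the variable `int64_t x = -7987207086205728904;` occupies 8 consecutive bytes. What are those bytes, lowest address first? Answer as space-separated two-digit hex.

78 87 39 1F 79 BD 27 91

Two's complement of -7987207086205728904 in 64 bits: 7987207086205728904 = 0x6ED84286E0C67888; invert → 0x9127BD791F398777; add 1 → 0x9127BD791F398778.
Split into bytes (most-significant first): 91 27 BD 79 1F 39 87 78.
Little-endian: lowest address holds the least-significant byte.
So at ascending addresses the bytes are 78 87 39 1F 79 BD 27 91.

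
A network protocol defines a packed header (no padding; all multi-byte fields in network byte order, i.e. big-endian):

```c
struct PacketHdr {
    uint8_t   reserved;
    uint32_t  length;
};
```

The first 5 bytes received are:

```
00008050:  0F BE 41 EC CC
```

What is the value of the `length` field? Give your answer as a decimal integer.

3191991500

`length` follows `reserved` (1 byte), so it starts at byte offset 1 and occupies 4 bytes.
Bytes at offsets 1..4: BE 41 EC CC.
Big-endian stores the most-significant byte at the lowest address.
The bytes are already most-significant first: 0xBE41ECCC.
0xBE41ECCC = 3191991500.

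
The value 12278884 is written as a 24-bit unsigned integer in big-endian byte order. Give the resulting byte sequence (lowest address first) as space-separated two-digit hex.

BB 5C 64

12278884 in hexadecimal, padded to 24 bits, is 0xBB5C64.
Split into bytes (most-significant first): BB 5C 64.
Big-endian: lowest address holds the most-significant byte.
So the memory order matches the most-significant-first order: BB 5C 64.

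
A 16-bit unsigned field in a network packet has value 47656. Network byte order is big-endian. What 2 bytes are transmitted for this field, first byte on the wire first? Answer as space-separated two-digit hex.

BA 28

47656 in hexadecimal, padded to 16 bits, is 0xBA28.
Split into bytes (most-significant first): BA 28.
Big-endian: lowest address holds the most-significant byte.
So the memory order matches the most-significant-first order: BA 28.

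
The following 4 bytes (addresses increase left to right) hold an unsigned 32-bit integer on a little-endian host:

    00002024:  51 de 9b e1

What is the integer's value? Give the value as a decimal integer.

3785088593

Little-endian stores the least-significant byte at the lowest address.
Reassemble most-significant byte first: E1 9B DE 51 → 0xE19BDE51.
0xE19BDE51 = 3785088593.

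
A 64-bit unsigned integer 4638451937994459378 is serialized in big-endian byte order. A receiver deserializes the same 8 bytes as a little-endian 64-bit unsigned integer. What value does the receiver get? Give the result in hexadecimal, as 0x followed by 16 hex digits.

0xF2C8E14776175F40

4638451937994459378 in 64-bit hexadecimal is 0x405F177647E1C8F2.
Stored big-endian, the bytes at ascending addresses are 40 5F 17 76 47 E1 C8 F2.
Read back as little-endian, the first byte is least significant, giving 0xF2C8E14776175F40.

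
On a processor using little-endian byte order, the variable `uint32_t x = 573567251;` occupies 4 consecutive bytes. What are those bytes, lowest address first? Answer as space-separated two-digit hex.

573567251 in hexadecimal, padded to 32 bits, is 0x222FF113.
Split into bytes (most-significant first): 22 2F F1 13.
Little-endian: lowest address holds the least-significant byte.
So at ascending addresses the bytes are 13 F1 2F 22.

13 F1 2F 22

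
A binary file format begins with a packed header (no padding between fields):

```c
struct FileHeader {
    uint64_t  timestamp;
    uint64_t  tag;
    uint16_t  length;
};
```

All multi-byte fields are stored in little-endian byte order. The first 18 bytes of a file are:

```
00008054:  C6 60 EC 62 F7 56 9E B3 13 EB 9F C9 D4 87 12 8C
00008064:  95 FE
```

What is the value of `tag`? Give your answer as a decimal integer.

`tag` follows `timestamp` (8 bytes), so it starts at byte offset 8 and occupies 8 bytes.
Bytes at offsets 8..15: 13 EB 9F C9 D4 87 12 8C.
In little-endian order the low byte comes first in memory.
Reassemble most-significant byte first: 8C 12 87 D4 C9 9F EB 13 → 0x8C1287D4C99FEB13.
0x8C1287D4C99FEB13 = 10093279062876220179.

10093279062876220179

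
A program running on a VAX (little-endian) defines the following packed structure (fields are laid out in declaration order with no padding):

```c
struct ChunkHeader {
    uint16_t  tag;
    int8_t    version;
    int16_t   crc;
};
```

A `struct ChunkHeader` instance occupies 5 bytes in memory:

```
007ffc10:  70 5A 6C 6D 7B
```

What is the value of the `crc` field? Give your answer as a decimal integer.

`crc` follows `tag` (2 B), `version` (1 B), so it starts at offset 2 + 1 = 3 and occupies 2 bytes.
Bytes at offsets 3..4: 6D 7B.
Little-endian: lowest address holds the least-significant byte.
Reassemble most-significant byte first: 7B 6D → 0x7B6D.
0x7B6D = 31597.

31597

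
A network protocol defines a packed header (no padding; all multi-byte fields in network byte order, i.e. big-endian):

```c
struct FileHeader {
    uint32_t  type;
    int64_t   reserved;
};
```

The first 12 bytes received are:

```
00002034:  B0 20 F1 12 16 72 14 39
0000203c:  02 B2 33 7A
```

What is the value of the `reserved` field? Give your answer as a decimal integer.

1617377451270353786

`reserved` follows `type` (4 bytes), so it starts at byte offset 4 and occupies 8 bytes.
Bytes at offsets 4..11: 16 72 14 39 02 B2 33 7A.
Big-endian stores the most-significant byte at the lowest address.
The bytes are already most-significant first: 0x1672143902B2337A.
0x1672143902B2337A = 1617377451270353786.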